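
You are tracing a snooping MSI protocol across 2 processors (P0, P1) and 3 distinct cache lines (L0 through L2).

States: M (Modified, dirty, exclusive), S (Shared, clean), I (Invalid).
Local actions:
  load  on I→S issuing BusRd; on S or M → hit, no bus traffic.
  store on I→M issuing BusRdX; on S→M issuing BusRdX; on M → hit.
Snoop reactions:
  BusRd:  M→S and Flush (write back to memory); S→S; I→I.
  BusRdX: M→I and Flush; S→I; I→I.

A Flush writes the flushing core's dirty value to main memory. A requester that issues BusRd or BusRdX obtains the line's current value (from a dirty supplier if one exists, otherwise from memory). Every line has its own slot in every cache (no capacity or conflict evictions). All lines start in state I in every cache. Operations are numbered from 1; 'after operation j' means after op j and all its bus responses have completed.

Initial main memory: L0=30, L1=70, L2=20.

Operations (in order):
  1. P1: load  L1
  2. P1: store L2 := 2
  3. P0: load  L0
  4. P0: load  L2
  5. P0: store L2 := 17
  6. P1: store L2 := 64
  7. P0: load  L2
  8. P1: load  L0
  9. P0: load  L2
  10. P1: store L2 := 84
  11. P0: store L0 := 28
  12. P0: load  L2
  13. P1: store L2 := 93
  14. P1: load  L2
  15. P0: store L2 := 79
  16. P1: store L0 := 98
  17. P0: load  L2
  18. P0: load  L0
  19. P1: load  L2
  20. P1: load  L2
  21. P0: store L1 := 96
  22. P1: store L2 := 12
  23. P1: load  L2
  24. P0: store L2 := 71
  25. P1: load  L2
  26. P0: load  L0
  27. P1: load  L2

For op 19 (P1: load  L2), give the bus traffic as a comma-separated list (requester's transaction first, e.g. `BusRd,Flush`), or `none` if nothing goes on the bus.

step 1: P1: load  L1  ⟶  IS  (L1)  txn=BusRd  M[L1]=70
step 2: P1: store L2 := 2  ⟶  IM  (L2)  txn=BusRdX  M[L2]=20
step 3: P0: load  L0  ⟶  SI  (L0)  txn=BusRd  M[L0]=30
step 4: P0: load  L2  ⟶  SS  (L2)  txn=BusRd+Flush  M[L2]=2
step 5: P0: store L2 := 17  ⟶  MI  (L2)  txn=BusRdX  M[L2]=2
step 6: P1: store L2 := 64  ⟶  IM  (L2)  txn=BusRdX+Flush  M[L2]=17
step 7: P0: load  L2  ⟶  SS  (L2)  txn=BusRd+Flush  M[L2]=64
step 8: P1: load  L0  ⟶  SS  (L0)  txn=BusRd  M[L0]=30
step 9: P0: load  L2  ⟶  SS  (L2)  txn=∅  M[L2]=64
step 10: P1: store L2 := 84  ⟶  IM  (L2)  txn=BusRdX  M[L2]=64
step 11: P0: store L0 := 28  ⟶  MI  (L0)  txn=BusRdX  M[L0]=30
step 12: P0: load  L2  ⟶  SS  (L2)  txn=BusRd+Flush  M[L2]=84
step 13: P1: store L2 := 93  ⟶  IM  (L2)  txn=BusRdX  M[L2]=84
step 14: P1: load  L2  ⟶  IM  (L2)  txn=∅  M[L2]=84
step 15: P0: store L2 := 79  ⟶  MI  (L2)  txn=BusRdX+Flush  M[L2]=93
step 16: P1: store L0 := 98  ⟶  IM  (L0)  txn=BusRdX+Flush  M[L0]=28
step 17: P0: load  L2  ⟶  MI  (L2)  txn=∅  M[L2]=93
step 18: P0: load  L0  ⟶  SS  (L0)  txn=BusRd+Flush  M[L0]=98
step 19: P1: load  L2  ⟶  SS  (L2)  txn=BusRd+Flush  M[L2]=79
step 20: P1: load  L2  ⟶  SS  (L2)  txn=∅  M[L2]=79
step 21: P0: store L1 := 96  ⟶  MI  (L1)  txn=BusRdX  M[L1]=70
step 22: P1: store L2 := 12  ⟶  IM  (L2)  txn=BusRdX  M[L2]=79
step 23: P1: load  L2  ⟶  IM  (L2)  txn=∅  M[L2]=79
step 24: P0: store L2 := 71  ⟶  MI  (L2)  txn=BusRdX+Flush  M[L2]=12
step 25: P1: load  L2  ⟶  SS  (L2)  txn=BusRd+Flush  M[L2]=71
step 26: P0: load  L0  ⟶  SS  (L0)  txn=∅  M[L0]=98
step 27: P1: load  L2  ⟶  SS  (L2)  txn=∅  M[L2]=71

bus = BusRd,Flush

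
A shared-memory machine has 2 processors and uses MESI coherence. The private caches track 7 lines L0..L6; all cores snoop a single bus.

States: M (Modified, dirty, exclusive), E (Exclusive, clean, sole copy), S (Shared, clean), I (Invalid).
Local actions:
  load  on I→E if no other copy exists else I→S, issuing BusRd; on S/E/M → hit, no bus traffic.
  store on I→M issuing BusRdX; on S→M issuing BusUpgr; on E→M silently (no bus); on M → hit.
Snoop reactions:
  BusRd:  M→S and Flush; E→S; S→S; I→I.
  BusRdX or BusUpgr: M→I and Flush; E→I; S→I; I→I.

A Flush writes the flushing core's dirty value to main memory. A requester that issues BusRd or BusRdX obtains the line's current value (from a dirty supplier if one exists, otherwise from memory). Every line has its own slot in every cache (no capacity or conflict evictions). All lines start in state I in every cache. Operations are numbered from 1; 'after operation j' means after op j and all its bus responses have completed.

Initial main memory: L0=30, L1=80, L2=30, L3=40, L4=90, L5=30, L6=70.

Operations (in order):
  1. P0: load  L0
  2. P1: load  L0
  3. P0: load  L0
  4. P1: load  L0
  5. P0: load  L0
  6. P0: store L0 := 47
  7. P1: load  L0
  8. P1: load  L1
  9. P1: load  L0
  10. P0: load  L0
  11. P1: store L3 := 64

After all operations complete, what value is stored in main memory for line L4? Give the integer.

memory[L4] = 90

[1] P0: load  L0 | P0:E(30), P1:I | bus: BusRd
[2] P1: load  L0 | P0:S(30), P1:S(30) | bus: BusRd
[3] P0: load  L0 | P0:S(30), P1:S(30) | bus: none
[4] P1: load  L0 | P0:S(30), P1:S(30) | bus: none
[5] P0: load  L0 | P0:S(30), P1:S(30) | bus: none
[6] P0: store L0 := 47 | P0:M(47), P1:I | bus: BusUpgr
[7] P1: load  L0 | P0:S(47), P1:S(47) | bus: BusRd,Flush
[8] P1: load  L1 | P0:I, P1:E(80) | bus: BusRd
[9] P1: load  L0 | P0:S(47), P1:S(47) | bus: none
[10] P0: load  L0 | P0:S(47), P1:S(47) | bus: none
[11] P1: store L3 := 64 | P0:I, P1:M(64) | bus: BusRdX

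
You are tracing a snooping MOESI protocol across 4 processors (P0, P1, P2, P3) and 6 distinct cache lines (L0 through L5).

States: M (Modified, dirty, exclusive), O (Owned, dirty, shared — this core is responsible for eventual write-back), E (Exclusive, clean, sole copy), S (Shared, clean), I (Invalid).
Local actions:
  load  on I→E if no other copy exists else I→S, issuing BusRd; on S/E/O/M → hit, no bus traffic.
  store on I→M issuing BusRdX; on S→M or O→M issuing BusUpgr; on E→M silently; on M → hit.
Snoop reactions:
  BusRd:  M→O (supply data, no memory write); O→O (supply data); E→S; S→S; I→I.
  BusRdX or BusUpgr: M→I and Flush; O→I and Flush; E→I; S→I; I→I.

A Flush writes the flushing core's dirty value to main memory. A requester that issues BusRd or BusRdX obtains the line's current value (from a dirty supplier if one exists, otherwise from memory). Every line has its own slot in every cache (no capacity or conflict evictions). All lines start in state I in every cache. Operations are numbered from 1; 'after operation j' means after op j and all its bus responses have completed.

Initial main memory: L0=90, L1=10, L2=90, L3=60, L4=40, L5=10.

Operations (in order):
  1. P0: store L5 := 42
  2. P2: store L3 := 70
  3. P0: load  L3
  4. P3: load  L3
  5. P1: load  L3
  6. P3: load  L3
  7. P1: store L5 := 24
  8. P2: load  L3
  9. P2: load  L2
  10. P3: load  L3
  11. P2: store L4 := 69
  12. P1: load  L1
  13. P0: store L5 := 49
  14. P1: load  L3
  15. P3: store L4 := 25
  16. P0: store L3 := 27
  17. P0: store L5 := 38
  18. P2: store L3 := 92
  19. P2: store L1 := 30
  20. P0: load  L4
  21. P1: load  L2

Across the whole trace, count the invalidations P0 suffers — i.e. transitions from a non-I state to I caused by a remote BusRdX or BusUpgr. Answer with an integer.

invalidations = 2

[1] P0: store L5 := 42 | P0:M(42), P1:I, P2:I, P3:I | bus: BusRdX
[2] P2: store L3 := 70 | P0:I, P1:I, P2:M(70), P3:I | bus: BusRdX
[3] P0: load  L3 | P0:S(70), P1:I, P2:O(70), P3:I | bus: BusRd
[4] P3: load  L3 | P0:S(70), P1:I, P2:O(70), P3:S(70) | bus: BusRd
[5] P1: load  L3 | P0:S(70), P1:S(70), P2:O(70), P3:S(70) | bus: BusRd
[6] P3: load  L3 | P0:S(70), P1:S(70), P2:O(70), P3:S(70) | bus: none
[7] P1: store L5 := 24 | P0:I, P1:M(24), P2:I, P3:I | bus: BusRdX,Flush
[8] P2: load  L3 | P0:S(70), P1:S(70), P2:O(70), P3:S(70) | bus: none
[9] P2: load  L2 | P0:I, P1:I, P2:E(90), P3:I | bus: BusRd
[10] P3: load  L3 | P0:S(70), P1:S(70), P2:O(70), P3:S(70) | bus: none
[11] P2: store L4 := 69 | P0:I, P1:I, P2:M(69), P3:I | bus: BusRdX
[12] P1: load  L1 | P0:I, P1:E(10), P2:I, P3:I | bus: BusRd
[13] P0: store L5 := 49 | P0:M(49), P1:I, P2:I, P3:I | bus: BusRdX,Flush
[14] P1: load  L3 | P0:S(70), P1:S(70), P2:O(70), P3:S(70) | bus: none
[15] P3: store L4 := 25 | P0:I, P1:I, P2:I, P3:M(25) | bus: BusRdX,Flush
[16] P0: store L3 := 27 | P0:M(27), P1:I, P2:I, P3:I | bus: BusUpgr,Flush
[17] P0: store L5 := 38 | P0:M(38), P1:I, P2:I, P3:I | bus: none
[18] P2: store L3 := 92 | P0:I, P1:I, P2:M(92), P3:I | bus: BusRdX,Flush
[19] P2: store L1 := 30 | P0:I, P1:I, P2:M(30), P3:I | bus: BusRdX
[20] P0: load  L4 | P0:S(25), P1:I, P2:I, P3:O(25) | bus: BusRd
[21] P1: load  L2 | P0:I, P1:S(90), P2:S(90), P3:I | bus: BusRd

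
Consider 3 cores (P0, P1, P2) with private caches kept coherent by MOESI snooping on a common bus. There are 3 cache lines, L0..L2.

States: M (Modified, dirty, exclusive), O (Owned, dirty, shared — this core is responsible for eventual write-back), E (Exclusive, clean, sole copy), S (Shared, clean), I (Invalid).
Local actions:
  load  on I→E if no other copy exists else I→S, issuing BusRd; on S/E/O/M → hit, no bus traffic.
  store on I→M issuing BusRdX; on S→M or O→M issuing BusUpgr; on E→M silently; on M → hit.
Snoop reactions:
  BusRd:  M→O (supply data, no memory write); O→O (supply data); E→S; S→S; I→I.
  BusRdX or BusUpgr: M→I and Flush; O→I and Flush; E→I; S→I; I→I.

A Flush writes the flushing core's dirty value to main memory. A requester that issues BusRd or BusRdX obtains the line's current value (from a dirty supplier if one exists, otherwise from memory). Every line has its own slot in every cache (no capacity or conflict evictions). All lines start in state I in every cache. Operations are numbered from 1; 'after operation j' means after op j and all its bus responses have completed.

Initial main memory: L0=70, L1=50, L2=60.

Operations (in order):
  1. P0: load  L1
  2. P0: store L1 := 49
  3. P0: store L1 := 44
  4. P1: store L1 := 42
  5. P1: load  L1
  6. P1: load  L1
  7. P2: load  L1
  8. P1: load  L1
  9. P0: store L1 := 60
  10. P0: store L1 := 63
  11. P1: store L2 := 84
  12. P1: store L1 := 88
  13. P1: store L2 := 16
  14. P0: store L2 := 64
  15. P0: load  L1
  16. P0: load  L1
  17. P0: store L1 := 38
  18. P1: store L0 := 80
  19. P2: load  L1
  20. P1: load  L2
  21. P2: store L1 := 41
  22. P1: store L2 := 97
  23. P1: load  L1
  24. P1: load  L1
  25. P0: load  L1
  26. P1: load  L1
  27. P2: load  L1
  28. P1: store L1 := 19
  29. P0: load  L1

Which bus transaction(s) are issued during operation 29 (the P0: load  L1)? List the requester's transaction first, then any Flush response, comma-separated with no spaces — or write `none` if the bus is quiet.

bus = BusRd

  op1 P0: load  L1 → E/I/I on L1; bus BusRd; mem=50
  op2 P0: store L1 := 49 → M/I/I on L1; bus (none); mem=50
  op3 P0: store L1 := 44 → M/I/I on L1; bus (none); mem=50
  op4 P1: store L1 := 42 → I/M/I on L1; bus BusRdX Flush; mem=44
  op5 P1: load  L1 → I/M/I on L1; bus (none); mem=44
  op6 P1: load  L1 → I/M/I on L1; bus (none); mem=44
  op7 P2: load  L1 → I/O/S on L1; bus BusRd; mem=44
  op8 P1: load  L1 → I/O/S on L1; bus (none); mem=44
  op9 P0: store L1 := 60 → M/I/I on L1; bus BusRdX Flush; mem=42
  op10 P0: store L1 := 63 → M/I/I on L1; bus (none); mem=42
  op11 P1: store L2 := 84 → I/M/I on L2; bus BusRdX; mem=60
  op12 P1: store L1 := 88 → I/M/I on L1; bus BusRdX Flush; mem=63
  op13 P1: store L2 := 16 → I/M/I on L2; bus (none); mem=60
  op14 P0: store L2 := 64 → M/I/I on L2; bus BusRdX Flush; mem=16
  op15 P0: load  L1 → S/O/I on L1; bus BusRd; mem=63
  op16 P0: load  L1 → S/O/I on L1; bus (none); mem=63
  op17 P0: store L1 := 38 → M/I/I on L1; bus BusUpgr Flush; mem=88
  op18 P1: store L0 := 80 → I/M/I on L0; bus BusRdX; mem=70
  op19 P2: load  L1 → O/I/S on L1; bus BusRd; mem=88
  op20 P1: load  L2 → O/S/I on L2; bus BusRd; mem=16
  op21 P2: store L1 := 41 → I/I/M on L1; bus BusUpgr Flush; mem=38
  op22 P1: store L2 := 97 → I/M/I on L2; bus BusUpgr Flush; mem=64
  op23 P1: load  L1 → I/S/O on L1; bus BusRd; mem=38
  op24 P1: load  L1 → I/S/O on L1; bus (none); mem=38
  op25 P0: load  L1 → S/S/O on L1; bus BusRd; mem=38
  op26 P1: load  L1 → S/S/O on L1; bus (none); mem=38
  op27 P2: load  L1 → S/S/O on L1; bus (none); mem=38
  op28 P1: store L1 := 19 → I/M/I on L1; bus BusUpgr Flush; mem=41
  op29 P0: load  L1 → S/O/I on L1; bus BusRd; mem=41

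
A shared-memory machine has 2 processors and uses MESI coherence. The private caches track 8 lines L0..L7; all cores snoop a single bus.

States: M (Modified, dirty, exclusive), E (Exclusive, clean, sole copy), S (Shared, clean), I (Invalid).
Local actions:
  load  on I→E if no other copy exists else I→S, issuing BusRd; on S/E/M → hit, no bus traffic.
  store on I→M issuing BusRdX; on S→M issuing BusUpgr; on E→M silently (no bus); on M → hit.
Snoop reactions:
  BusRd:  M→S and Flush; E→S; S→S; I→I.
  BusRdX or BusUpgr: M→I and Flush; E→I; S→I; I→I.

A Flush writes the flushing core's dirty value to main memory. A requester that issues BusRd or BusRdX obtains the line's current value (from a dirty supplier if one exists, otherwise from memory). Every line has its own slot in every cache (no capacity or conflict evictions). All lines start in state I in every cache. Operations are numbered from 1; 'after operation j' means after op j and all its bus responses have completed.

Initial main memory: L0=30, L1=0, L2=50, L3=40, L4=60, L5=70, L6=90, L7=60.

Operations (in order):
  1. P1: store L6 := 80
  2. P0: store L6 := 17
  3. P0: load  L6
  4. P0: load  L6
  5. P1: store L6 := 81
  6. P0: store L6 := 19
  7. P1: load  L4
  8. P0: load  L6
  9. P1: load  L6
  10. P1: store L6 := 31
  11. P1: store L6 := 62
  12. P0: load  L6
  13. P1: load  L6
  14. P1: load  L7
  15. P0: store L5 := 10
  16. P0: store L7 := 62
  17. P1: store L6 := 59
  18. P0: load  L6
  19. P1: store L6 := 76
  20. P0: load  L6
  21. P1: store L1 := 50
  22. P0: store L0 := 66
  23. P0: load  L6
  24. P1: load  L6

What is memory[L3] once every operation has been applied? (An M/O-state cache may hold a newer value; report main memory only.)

[1] P1: store L6 := 80 | P0:I, P1:M(80) | bus: BusRdX
[2] P0: store L6 := 17 | P0:M(17), P1:I | bus: BusRdX,Flush
[3] P0: load  L6 | P0:M(17), P1:I | bus: none
[4] P0: load  L6 | P0:M(17), P1:I | bus: none
[5] P1: store L6 := 81 | P0:I, P1:M(81) | bus: BusRdX,Flush
[6] P0: store L6 := 19 | P0:M(19), P1:I | bus: BusRdX,Flush
[7] P1: load  L4 | P0:I, P1:E(60) | bus: BusRd
[8] P0: load  L6 | P0:M(19), P1:I | bus: none
[9] P1: load  L6 | P0:S(19), P1:S(19) | bus: BusRd,Flush
[10] P1: store L6 := 31 | P0:I, P1:M(31) | bus: BusUpgr
[11] P1: store L6 := 62 | P0:I, P1:M(62) | bus: none
[12] P0: load  L6 | P0:S(62), P1:S(62) | bus: BusRd,Flush
[13] P1: load  L6 | P0:S(62), P1:S(62) | bus: none
[14] P1: load  L7 | P0:I, P1:E(60) | bus: BusRd
[15] P0: store L5 := 10 | P0:M(10), P1:I | bus: BusRdX
[16] P0: store L7 := 62 | P0:M(62), P1:I | bus: BusRdX
[17] P1: store L6 := 59 | P0:I, P1:M(59) | bus: BusUpgr
[18] P0: load  L6 | P0:S(59), P1:S(59) | bus: BusRd,Flush
[19] P1: store L6 := 76 | P0:I, P1:M(76) | bus: BusUpgr
[20] P0: load  L6 | P0:S(76), P1:S(76) | bus: BusRd,Flush
[21] P1: store L1 := 50 | P0:I, P1:M(50) | bus: BusRdX
[22] P0: store L0 := 66 | P0:M(66), P1:I | bus: BusRdX
[23] P0: load  L6 | P0:S(76), P1:S(76) | bus: none
[24] P1: load  L6 | P0:S(76), P1:S(76) | bus: none

memory[L3] = 40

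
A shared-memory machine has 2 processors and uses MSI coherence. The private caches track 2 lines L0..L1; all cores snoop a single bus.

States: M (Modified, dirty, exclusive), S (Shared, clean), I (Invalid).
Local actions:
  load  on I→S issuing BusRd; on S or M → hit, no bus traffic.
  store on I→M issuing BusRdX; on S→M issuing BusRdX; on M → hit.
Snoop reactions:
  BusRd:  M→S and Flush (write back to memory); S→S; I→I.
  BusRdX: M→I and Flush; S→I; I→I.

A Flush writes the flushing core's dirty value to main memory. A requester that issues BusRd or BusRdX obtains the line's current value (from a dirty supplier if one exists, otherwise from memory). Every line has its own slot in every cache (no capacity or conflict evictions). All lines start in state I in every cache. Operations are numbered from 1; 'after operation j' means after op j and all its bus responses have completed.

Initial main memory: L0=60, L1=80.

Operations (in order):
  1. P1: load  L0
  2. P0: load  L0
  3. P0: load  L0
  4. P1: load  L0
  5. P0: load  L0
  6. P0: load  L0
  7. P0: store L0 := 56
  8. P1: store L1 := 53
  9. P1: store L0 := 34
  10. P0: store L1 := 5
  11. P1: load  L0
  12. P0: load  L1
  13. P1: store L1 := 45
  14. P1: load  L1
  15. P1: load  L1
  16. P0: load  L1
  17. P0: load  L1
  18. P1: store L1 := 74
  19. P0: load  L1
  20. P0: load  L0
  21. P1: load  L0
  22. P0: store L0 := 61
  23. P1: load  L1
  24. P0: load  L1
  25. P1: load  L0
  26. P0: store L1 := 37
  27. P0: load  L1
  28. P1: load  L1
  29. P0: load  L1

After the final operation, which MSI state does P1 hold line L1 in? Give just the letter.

1. P1: load  L0  bus=[BusRd]  L0: P0=I P1=S  mem[L0]=60
2. P0: load  L0  bus=[BusRd]  L0: P0=S P1=S  mem[L0]=60
3. P0: load  L0  bus=[-]  L0: P0=S P1=S  mem[L0]=60
4. P1: load  L0  bus=[-]  L0: P0=S P1=S  mem[L0]=60
5. P0: load  L0  bus=[-]  L0: P0=S P1=S  mem[L0]=60
6. P0: load  L0  bus=[-]  L0: P0=S P1=S  mem[L0]=60
7. P0: store L0 := 56  bus=[BusRdX]  L0: P0=M P1=I  mem[L0]=60
8. P1: store L1 := 53  bus=[BusRdX]  L1: P0=I P1=M  mem[L1]=80
9. P1: store L0 := 34  bus=[BusRdX,Flush]  L0: P0=I P1=M  mem[L0]=56
10. P0: store L1 := 5  bus=[BusRdX,Flush]  L1: P0=M P1=I  mem[L1]=53
11. P1: load  L0  bus=[-]  L0: P0=I P1=M  mem[L0]=56
12. P0: load  L1  bus=[-]  L1: P0=M P1=I  mem[L1]=53
13. P1: store L1 := 45  bus=[BusRdX,Flush]  L1: P0=I P1=M  mem[L1]=5
14. P1: load  L1  bus=[-]  L1: P0=I P1=M  mem[L1]=5
15. P1: load  L1  bus=[-]  L1: P0=I P1=M  mem[L1]=5
16. P0: load  L1  bus=[BusRd,Flush]  L1: P0=S P1=S  mem[L1]=45
17. P0: load  L1  bus=[-]  L1: P0=S P1=S  mem[L1]=45
18. P1: store L1 := 74  bus=[BusRdX]  L1: P0=I P1=M  mem[L1]=45
19. P0: load  L1  bus=[BusRd,Flush]  L1: P0=S P1=S  mem[L1]=74
20. P0: load  L0  bus=[BusRd,Flush]  L0: P0=S P1=S  mem[L0]=34
21. P1: load  L0  bus=[-]  L0: P0=S P1=S  mem[L0]=34
22. P0: store L0 := 61  bus=[BusRdX]  L0: P0=M P1=I  mem[L0]=34
23. P1: load  L1  bus=[-]  L1: P0=S P1=S  mem[L1]=74
24. P0: load  L1  bus=[-]  L1: P0=S P1=S  mem[L1]=74
25. P1: load  L0  bus=[BusRd,Flush]  L0: P0=S P1=S  mem[L0]=61
26. P0: store L1 := 37  bus=[BusRdX]  L1: P0=M P1=I  mem[L1]=74
27. P0: load  L1  bus=[-]  L1: P0=M P1=I  mem[L1]=74
28. P1: load  L1  bus=[BusRd,Flush]  L1: P0=S P1=S  mem[L1]=37
29. P0: load  L1  bus=[-]  L1: P0=S P1=S  mem[L1]=37

state = S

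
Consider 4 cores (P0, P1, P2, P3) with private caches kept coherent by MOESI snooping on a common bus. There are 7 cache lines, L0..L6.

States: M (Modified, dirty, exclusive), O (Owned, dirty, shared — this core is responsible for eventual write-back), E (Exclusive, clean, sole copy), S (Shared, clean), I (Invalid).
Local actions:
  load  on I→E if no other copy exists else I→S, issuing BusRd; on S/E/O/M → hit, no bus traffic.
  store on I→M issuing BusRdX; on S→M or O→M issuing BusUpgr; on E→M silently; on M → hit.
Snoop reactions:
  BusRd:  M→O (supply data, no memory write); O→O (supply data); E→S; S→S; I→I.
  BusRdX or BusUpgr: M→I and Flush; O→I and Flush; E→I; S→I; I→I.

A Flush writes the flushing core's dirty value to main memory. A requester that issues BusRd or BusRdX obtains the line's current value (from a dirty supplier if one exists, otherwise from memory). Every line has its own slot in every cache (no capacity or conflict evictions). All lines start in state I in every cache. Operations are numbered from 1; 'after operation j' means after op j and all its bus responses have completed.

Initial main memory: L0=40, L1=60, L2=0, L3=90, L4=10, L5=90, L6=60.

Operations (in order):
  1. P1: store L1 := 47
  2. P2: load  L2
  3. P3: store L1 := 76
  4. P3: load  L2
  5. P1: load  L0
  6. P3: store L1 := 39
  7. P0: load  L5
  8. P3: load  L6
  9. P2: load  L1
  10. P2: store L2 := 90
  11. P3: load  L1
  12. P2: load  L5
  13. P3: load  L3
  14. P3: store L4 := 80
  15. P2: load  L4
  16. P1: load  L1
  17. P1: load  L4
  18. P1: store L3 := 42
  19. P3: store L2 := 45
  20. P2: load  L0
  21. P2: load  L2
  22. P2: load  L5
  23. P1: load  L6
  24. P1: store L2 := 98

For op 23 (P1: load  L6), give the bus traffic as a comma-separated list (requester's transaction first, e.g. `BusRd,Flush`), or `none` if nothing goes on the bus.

  op1 P1: store L1 := 47 → I/M/I/I on L1; bus BusRdX; mem=60
  op2 P2: load  L2 → I/I/E/I on L2; bus BusRd; mem=0
  op3 P3: store L1 := 76 → I/I/I/M on L1; bus BusRdX Flush; mem=47
  op4 P3: load  L2 → I/I/S/S on L2; bus BusRd; mem=0
  op5 P1: load  L0 → I/E/I/I on L0; bus BusRd; mem=40
  op6 P3: store L1 := 39 → I/I/I/M on L1; bus (none); mem=47
  op7 P0: load  L5 → E/I/I/I on L5; bus BusRd; mem=90
  op8 P3: load  L6 → I/I/I/E on L6; bus BusRd; mem=60
  op9 P2: load  L1 → I/I/S/O on L1; bus BusRd; mem=47
  op10 P2: store L2 := 90 → I/I/M/I on L2; bus BusUpgr; mem=0
  op11 P3: load  L1 → I/I/S/O on L1; bus (none); mem=47
  op12 P2: load  L5 → S/I/S/I on L5; bus BusRd; mem=90
  op13 P3: load  L3 → I/I/I/E on L3; bus BusRd; mem=90
  op14 P3: store L4 := 80 → I/I/I/M on L4; bus BusRdX; mem=10
  op15 P2: load  L4 → I/I/S/O on L4; bus BusRd; mem=10
  op16 P1: load  L1 → I/S/S/O on L1; bus BusRd; mem=47
  op17 P1: load  L4 → I/S/S/O on L4; bus BusRd; mem=10
  op18 P1: store L3 := 42 → I/M/I/I on L3; bus BusRdX; mem=90
  op19 P3: store L2 := 45 → I/I/I/M on L2; bus BusRdX Flush; mem=90
  op20 P2: load  L0 → I/S/S/I on L0; bus BusRd; mem=40
  op21 P2: load  L2 → I/I/S/O on L2; bus BusRd; mem=90
  op22 P2: load  L5 → S/I/S/I on L5; bus (none); mem=90
  op23 P1: load  L6 → I/S/I/S on L6; bus BusRd; mem=60
  op24 P1: store L2 := 98 → I/M/I/I on L2; bus BusRdX Flush; mem=45

bus = BusRd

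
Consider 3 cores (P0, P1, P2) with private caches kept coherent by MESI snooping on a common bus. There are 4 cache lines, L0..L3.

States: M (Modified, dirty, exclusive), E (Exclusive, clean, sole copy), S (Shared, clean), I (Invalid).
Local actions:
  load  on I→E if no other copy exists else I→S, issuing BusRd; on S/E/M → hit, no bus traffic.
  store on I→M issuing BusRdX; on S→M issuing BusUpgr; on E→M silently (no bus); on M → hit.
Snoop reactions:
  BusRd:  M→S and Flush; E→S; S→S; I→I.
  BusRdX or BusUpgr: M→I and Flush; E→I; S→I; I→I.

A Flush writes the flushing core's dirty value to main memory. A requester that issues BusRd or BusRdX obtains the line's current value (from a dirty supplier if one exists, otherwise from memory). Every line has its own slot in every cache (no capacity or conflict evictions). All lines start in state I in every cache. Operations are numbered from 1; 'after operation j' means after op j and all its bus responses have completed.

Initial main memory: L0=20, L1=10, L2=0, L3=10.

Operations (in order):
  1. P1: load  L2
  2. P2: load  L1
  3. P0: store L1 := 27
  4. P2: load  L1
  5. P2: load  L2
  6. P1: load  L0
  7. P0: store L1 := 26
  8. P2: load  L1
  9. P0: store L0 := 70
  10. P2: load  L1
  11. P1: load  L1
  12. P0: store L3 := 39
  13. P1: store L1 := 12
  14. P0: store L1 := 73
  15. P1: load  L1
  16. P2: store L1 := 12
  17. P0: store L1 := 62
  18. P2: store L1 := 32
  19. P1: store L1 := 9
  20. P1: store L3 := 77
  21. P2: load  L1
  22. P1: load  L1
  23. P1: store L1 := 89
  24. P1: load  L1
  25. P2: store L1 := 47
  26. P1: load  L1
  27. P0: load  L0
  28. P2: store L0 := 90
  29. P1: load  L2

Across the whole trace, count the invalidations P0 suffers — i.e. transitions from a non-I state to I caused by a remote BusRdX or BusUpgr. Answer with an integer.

invalidations = 5

[1] P1: load  L2 | P0:I, P1:E(0), P2:I | bus: BusRd
[2] P2: load  L1 | P0:I, P1:I, P2:E(10) | bus: BusRd
[3] P0: store L1 := 27 | P0:M(27), P1:I, P2:I | bus: BusRdX
[4] P2: load  L1 | P0:S(27), P1:I, P2:S(27) | bus: BusRd,Flush
[5] P2: load  L2 | P0:I, P1:S(0), P2:S(0) | bus: BusRd
[6] P1: load  L0 | P0:I, P1:E(20), P2:I | bus: BusRd
[7] P0: store L1 := 26 | P0:M(26), P1:I, P2:I | bus: BusUpgr
[8] P2: load  L1 | P0:S(26), P1:I, P2:S(26) | bus: BusRd,Flush
[9] P0: store L0 := 70 | P0:M(70), P1:I, P2:I | bus: BusRdX
[10] P2: load  L1 | P0:S(26), P1:I, P2:S(26) | bus: none
[11] P1: load  L1 | P0:S(26), P1:S(26), P2:S(26) | bus: BusRd
[12] P0: store L3 := 39 | P0:M(39), P1:I, P2:I | bus: BusRdX
[13] P1: store L1 := 12 | P0:I, P1:M(12), P2:I | bus: BusUpgr
[14] P0: store L1 := 73 | P0:M(73), P1:I, P2:I | bus: BusRdX,Flush
[15] P1: load  L1 | P0:S(73), P1:S(73), P2:I | bus: BusRd,Flush
[16] P2: store L1 := 12 | P0:I, P1:I, P2:M(12) | bus: BusRdX
[17] P0: store L1 := 62 | P0:M(62), P1:I, P2:I | bus: BusRdX,Flush
[18] P2: store L1 := 32 | P0:I, P1:I, P2:M(32) | bus: BusRdX,Flush
[19] P1: store L1 := 9 | P0:I, P1:M(9), P2:I | bus: BusRdX,Flush
[20] P1: store L3 := 77 | P0:I, P1:M(77), P2:I | bus: BusRdX,Flush
[21] P2: load  L1 | P0:I, P1:S(9), P2:S(9) | bus: BusRd,Flush
[22] P1: load  L1 | P0:I, P1:S(9), P2:S(9) | bus: none
[23] P1: store L1 := 89 | P0:I, P1:M(89), P2:I | bus: BusUpgr
[24] P1: load  L1 | P0:I, P1:M(89), P2:I | bus: none
[25] P2: store L1 := 47 | P0:I, P1:I, P2:M(47) | bus: BusRdX,Flush
[26] P1: load  L1 | P0:I, P1:S(47), P2:S(47) | bus: BusRd,Flush
[27] P0: load  L0 | P0:M(70), P1:I, P2:I | bus: none
[28] P2: store L0 := 90 | P0:I, P1:I, P2:M(90) | bus: BusRdX,Flush
[29] P1: load  L2 | P0:I, P1:S(0), P2:S(0) | bus: none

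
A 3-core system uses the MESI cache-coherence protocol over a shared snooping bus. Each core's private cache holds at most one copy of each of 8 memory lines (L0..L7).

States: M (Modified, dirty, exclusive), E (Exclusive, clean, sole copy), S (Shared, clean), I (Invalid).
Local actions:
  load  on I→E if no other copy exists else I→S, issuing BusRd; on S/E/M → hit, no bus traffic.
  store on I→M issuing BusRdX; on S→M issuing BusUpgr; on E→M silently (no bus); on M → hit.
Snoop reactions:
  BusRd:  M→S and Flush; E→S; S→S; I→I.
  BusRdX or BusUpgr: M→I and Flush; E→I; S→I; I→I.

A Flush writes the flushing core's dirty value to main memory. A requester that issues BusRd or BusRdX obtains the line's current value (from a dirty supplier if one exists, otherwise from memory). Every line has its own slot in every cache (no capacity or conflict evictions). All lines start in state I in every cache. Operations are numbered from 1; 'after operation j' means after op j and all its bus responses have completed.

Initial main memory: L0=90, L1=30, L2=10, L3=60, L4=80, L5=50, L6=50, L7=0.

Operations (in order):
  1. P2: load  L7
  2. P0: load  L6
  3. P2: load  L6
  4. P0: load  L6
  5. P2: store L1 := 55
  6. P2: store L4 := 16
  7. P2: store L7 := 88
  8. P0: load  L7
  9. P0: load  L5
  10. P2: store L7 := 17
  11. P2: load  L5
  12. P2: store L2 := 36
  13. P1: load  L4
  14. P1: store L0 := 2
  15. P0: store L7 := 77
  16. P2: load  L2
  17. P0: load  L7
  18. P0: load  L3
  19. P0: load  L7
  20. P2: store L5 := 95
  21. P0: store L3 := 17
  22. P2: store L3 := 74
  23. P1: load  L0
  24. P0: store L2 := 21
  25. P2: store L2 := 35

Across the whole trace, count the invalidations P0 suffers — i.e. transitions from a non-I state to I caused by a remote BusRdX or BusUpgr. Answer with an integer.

invalidations = 4

[1] P2: load  L7 | P0:I, P1:I, P2:E(0) | bus: BusRd
[2] P0: load  L6 | P0:E(50), P1:I, P2:I | bus: BusRd
[3] P2: load  L6 | P0:S(50), P1:I, P2:S(50) | bus: BusRd
[4] P0: load  L6 | P0:S(50), P1:I, P2:S(50) | bus: none
[5] P2: store L1 := 55 | P0:I, P1:I, P2:M(55) | bus: BusRdX
[6] P2: store L4 := 16 | P0:I, P1:I, P2:M(16) | bus: BusRdX
[7] P2: store L7 := 88 | P0:I, P1:I, P2:M(88) | bus: none
[8] P0: load  L7 | P0:S(88), P1:I, P2:S(88) | bus: BusRd,Flush
[9] P0: load  L5 | P0:E(50), P1:I, P2:I | bus: BusRd
[10] P2: store L7 := 17 | P0:I, P1:I, P2:M(17) | bus: BusUpgr
[11] P2: load  L5 | P0:S(50), P1:I, P2:S(50) | bus: BusRd
[12] P2: store L2 := 36 | P0:I, P1:I, P2:M(36) | bus: BusRdX
[13] P1: load  L4 | P0:I, P1:S(16), P2:S(16) | bus: BusRd,Flush
[14] P1: store L0 := 2 | P0:I, P1:M(2), P2:I | bus: BusRdX
[15] P0: store L7 := 77 | P0:M(77), P1:I, P2:I | bus: BusRdX,Flush
[16] P2: load  L2 | P0:I, P1:I, P2:M(36) | bus: none
[17] P0: load  L7 | P0:M(77), P1:I, P2:I | bus: none
[18] P0: load  L3 | P0:E(60), P1:I, P2:I | bus: BusRd
[19] P0: load  L7 | P0:M(77), P1:I, P2:I | bus: none
[20] P2: store L5 := 95 | P0:I, P1:I, P2:M(95) | bus: BusUpgr
[21] P0: store L3 := 17 | P0:M(17), P1:I, P2:I | bus: none
[22] P2: store L3 := 74 | P0:I, P1:I, P2:M(74) | bus: BusRdX,Flush
[23] P1: load  L0 | P0:I, P1:M(2), P2:I | bus: none
[24] P0: store L2 := 21 | P0:M(21), P1:I, P2:I | bus: BusRdX,Flush
[25] P2: store L2 := 35 | P0:I, P1:I, P2:M(35) | bus: BusRdX,Flush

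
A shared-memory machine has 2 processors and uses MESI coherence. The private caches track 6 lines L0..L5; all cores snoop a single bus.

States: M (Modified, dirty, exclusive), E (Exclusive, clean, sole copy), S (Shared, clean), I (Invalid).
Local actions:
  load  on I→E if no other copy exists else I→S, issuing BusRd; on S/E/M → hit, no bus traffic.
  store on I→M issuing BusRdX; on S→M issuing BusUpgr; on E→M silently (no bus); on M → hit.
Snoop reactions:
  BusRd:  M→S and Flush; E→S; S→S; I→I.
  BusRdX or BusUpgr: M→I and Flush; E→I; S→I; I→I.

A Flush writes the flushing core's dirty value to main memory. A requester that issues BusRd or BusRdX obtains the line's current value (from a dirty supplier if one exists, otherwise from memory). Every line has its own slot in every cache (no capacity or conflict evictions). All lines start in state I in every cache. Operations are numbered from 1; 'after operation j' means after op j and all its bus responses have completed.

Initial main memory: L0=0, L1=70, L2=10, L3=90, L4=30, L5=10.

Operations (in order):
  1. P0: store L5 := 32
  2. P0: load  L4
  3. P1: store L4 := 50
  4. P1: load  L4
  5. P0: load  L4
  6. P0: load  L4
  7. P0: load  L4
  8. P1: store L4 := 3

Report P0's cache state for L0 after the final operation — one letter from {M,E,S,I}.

[1] P0: store L5 := 32 | P0:M(32), P1:I | bus: BusRdX
[2] P0: load  L4 | P0:E(30), P1:I | bus: BusRd
[3] P1: store L4 := 50 | P0:I, P1:M(50) | bus: BusRdX
[4] P1: load  L4 | P0:I, P1:M(50) | bus: none
[5] P0: load  L4 | P0:S(50), P1:S(50) | bus: BusRd,Flush
[6] P0: load  L4 | P0:S(50), P1:S(50) | bus: none
[7] P0: load  L4 | P0:S(50), P1:S(50) | bus: none
[8] P1: store L4 := 3 | P0:I, P1:M(3) | bus: BusUpgr

state = I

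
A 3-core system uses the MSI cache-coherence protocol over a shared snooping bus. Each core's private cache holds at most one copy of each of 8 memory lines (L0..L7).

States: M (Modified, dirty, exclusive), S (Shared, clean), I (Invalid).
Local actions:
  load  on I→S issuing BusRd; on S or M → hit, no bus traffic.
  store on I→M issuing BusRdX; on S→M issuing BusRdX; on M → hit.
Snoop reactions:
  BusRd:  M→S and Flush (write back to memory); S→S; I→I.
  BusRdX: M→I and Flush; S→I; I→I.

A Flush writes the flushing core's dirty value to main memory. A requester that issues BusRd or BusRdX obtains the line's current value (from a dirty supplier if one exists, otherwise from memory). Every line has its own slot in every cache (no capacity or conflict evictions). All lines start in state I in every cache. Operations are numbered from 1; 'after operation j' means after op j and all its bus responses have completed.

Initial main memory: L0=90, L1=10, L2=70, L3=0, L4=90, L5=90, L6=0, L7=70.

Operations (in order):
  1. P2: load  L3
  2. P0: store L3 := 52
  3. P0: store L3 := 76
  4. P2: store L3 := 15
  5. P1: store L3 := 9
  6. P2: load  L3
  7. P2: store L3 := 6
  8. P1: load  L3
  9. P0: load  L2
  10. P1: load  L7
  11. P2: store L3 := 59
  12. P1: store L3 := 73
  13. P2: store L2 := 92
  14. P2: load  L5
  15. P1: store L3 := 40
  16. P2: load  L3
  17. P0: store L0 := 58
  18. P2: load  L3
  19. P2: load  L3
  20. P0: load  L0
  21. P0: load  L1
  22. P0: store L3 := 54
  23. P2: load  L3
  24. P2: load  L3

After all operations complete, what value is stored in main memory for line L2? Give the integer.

memory[L2] = 70

[1] P2: load  L3 | P0:I, P1:I, P2:S(0) | bus: BusRd
[2] P0: store L3 := 52 | P0:M(52), P1:I, P2:I | bus: BusRdX
[3] P0: store L3 := 76 | P0:M(76), P1:I, P2:I | bus: none
[4] P2: store L3 := 15 | P0:I, P1:I, P2:M(15) | bus: BusRdX,Flush
[5] P1: store L3 := 9 | P0:I, P1:M(9), P2:I | bus: BusRdX,Flush
[6] P2: load  L3 | P0:I, P1:S(9), P2:S(9) | bus: BusRd,Flush
[7] P2: store L3 := 6 | P0:I, P1:I, P2:M(6) | bus: BusRdX
[8] P1: load  L3 | P0:I, P1:S(6), P2:S(6) | bus: BusRd,Flush
[9] P0: load  L2 | P0:S(70), P1:I, P2:I | bus: BusRd
[10] P1: load  L7 | P0:I, P1:S(70), P2:I | bus: BusRd
[11] P2: store L3 := 59 | P0:I, P1:I, P2:M(59) | bus: BusRdX
[12] P1: store L3 := 73 | P0:I, P1:M(73), P2:I | bus: BusRdX,Flush
[13] P2: store L2 := 92 | P0:I, P1:I, P2:M(92) | bus: BusRdX
[14] P2: load  L5 | P0:I, P1:I, P2:S(90) | bus: BusRd
[15] P1: store L3 := 40 | P0:I, P1:M(40), P2:I | bus: none
[16] P2: load  L3 | P0:I, P1:S(40), P2:S(40) | bus: BusRd,Flush
[17] P0: store L0 := 58 | P0:M(58), P1:I, P2:I | bus: BusRdX
[18] P2: load  L3 | P0:I, P1:S(40), P2:S(40) | bus: none
[19] P2: load  L3 | P0:I, P1:S(40), P2:S(40) | bus: none
[20] P0: load  L0 | P0:M(58), P1:I, P2:I | bus: none
[21] P0: load  L1 | P0:S(10), P1:I, P2:I | bus: BusRd
[22] P0: store L3 := 54 | P0:M(54), P1:I, P2:I | bus: BusRdX
[23] P2: load  L3 | P0:S(54), P1:I, P2:S(54) | bus: BusRd,Flush
[24] P2: load  L3 | P0:S(54), P1:I, P2:S(54) | bus: none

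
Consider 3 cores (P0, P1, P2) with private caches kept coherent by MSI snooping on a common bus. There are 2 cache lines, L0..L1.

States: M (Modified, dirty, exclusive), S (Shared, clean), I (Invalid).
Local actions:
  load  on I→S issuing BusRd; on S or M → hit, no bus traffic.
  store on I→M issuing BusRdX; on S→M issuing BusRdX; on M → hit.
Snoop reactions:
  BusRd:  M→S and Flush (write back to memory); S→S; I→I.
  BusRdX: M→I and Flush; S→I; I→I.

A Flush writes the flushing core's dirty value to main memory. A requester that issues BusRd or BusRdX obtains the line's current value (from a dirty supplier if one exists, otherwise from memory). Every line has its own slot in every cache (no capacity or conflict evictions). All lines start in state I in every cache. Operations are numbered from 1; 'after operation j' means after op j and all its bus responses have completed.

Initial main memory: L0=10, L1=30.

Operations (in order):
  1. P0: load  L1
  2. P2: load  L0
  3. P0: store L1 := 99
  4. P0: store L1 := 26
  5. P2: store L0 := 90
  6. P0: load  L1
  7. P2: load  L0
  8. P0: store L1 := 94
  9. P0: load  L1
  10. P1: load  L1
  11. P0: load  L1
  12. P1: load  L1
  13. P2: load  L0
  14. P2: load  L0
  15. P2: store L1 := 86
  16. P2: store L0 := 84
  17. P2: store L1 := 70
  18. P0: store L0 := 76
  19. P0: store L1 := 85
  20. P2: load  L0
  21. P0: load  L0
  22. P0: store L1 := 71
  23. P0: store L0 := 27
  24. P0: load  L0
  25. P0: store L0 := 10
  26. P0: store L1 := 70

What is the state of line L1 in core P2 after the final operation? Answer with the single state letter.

step 1: P0: load  L1  ⟶  SII  (L1)  txn=BusRd  M[L1]=30
step 2: P2: load  L0  ⟶  IIS  (L0)  txn=BusRd  M[L0]=10
step 3: P0: store L1 := 99  ⟶  MII  (L1)  txn=BusRdX  M[L1]=30
step 4: P0: store L1 := 26  ⟶  MII  (L1)  txn=∅  M[L1]=30
step 5: P2: store L0 := 90  ⟶  IIM  (L0)  txn=BusRdX  M[L0]=10
step 6: P0: load  L1  ⟶  MII  (L1)  txn=∅  M[L1]=30
step 7: P2: load  L0  ⟶  IIM  (L0)  txn=∅  M[L0]=10
step 8: P0: store L1 := 94  ⟶  MII  (L1)  txn=∅  M[L1]=30
step 9: P0: load  L1  ⟶  MII  (L1)  txn=∅  M[L1]=30
step 10: P1: load  L1  ⟶  SSI  (L1)  txn=BusRd+Flush  M[L1]=94
step 11: P0: load  L1  ⟶  SSI  (L1)  txn=∅  M[L1]=94
step 12: P1: load  L1  ⟶  SSI  (L1)  txn=∅  M[L1]=94
step 13: P2: load  L0  ⟶  IIM  (L0)  txn=∅  M[L0]=10
step 14: P2: load  L0  ⟶  IIM  (L0)  txn=∅  M[L0]=10
step 15: P2: store L1 := 86  ⟶  IIM  (L1)  txn=BusRdX  M[L1]=94
step 16: P2: store L0 := 84  ⟶  IIM  (L0)  txn=∅  M[L0]=10
step 17: P2: store L1 := 70  ⟶  IIM  (L1)  txn=∅  M[L1]=94
step 18: P0: store L0 := 76  ⟶  MII  (L0)  txn=BusRdX+Flush  M[L0]=84
step 19: P0: store L1 := 85  ⟶  MII  (L1)  txn=BusRdX+Flush  M[L1]=70
step 20: P2: load  L0  ⟶  SIS  (L0)  txn=BusRd+Flush  M[L0]=76
step 21: P0: load  L0  ⟶  SIS  (L0)  txn=∅  M[L0]=76
step 22: P0: store L1 := 71  ⟶  MII  (L1)  txn=∅  M[L1]=70
step 23: P0: store L0 := 27  ⟶  MII  (L0)  txn=BusRdX  M[L0]=76
step 24: P0: load  L0  ⟶  MII  (L0)  txn=∅  M[L0]=76
step 25: P0: store L0 := 10  ⟶  MII  (L0)  txn=∅  M[L0]=76
step 26: P0: store L1 := 70  ⟶  MII  (L1)  txn=∅  M[L1]=70

state = I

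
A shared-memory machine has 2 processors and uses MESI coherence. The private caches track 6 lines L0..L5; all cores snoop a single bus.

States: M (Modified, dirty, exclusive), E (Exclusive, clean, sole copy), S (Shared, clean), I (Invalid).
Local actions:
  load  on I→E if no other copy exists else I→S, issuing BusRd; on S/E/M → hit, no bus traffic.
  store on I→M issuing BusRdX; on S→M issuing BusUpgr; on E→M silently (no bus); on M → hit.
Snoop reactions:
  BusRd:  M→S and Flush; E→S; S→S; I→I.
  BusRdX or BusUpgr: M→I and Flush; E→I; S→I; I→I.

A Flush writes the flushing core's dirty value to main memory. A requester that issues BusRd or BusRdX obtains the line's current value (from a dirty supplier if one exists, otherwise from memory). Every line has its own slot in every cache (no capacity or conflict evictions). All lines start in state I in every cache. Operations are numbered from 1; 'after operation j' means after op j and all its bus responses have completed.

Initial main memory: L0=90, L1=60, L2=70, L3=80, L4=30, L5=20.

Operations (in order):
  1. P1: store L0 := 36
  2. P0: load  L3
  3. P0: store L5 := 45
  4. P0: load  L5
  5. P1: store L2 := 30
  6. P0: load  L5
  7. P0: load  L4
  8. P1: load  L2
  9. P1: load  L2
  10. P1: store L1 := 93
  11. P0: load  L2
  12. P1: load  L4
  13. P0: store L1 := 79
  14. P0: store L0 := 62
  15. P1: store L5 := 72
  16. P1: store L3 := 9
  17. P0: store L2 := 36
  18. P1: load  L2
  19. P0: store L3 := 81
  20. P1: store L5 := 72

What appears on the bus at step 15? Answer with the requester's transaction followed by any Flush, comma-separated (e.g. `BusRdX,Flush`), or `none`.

bus = BusRdX,Flush

1. P1: store L0 := 36  bus=[BusRdX]  L0: P0=I P1=M  mem[L0]=90
2. P0: load  L3  bus=[BusRd]  L3: P0=E P1=I  mem[L3]=80
3. P0: store L5 := 45  bus=[BusRdX]  L5: P0=M P1=I  mem[L5]=20
4. P0: load  L5  bus=[-]  L5: P0=M P1=I  mem[L5]=20
5. P1: store L2 := 30  bus=[BusRdX]  L2: P0=I P1=M  mem[L2]=70
6. P0: load  L5  bus=[-]  L5: P0=M P1=I  mem[L5]=20
7. P0: load  L4  bus=[BusRd]  L4: P0=E P1=I  mem[L4]=30
8. P1: load  L2  bus=[-]  L2: P0=I P1=M  mem[L2]=70
9. P1: load  L2  bus=[-]  L2: P0=I P1=M  mem[L2]=70
10. P1: store L1 := 93  bus=[BusRdX]  L1: P0=I P1=M  mem[L1]=60
11. P0: load  L2  bus=[BusRd,Flush]  L2: P0=S P1=S  mem[L2]=30
12. P1: load  L4  bus=[BusRd]  L4: P0=S P1=S  mem[L4]=30
13. P0: store L1 := 79  bus=[BusRdX,Flush]  L1: P0=M P1=I  mem[L1]=93
14. P0: store L0 := 62  bus=[BusRdX,Flush]  L0: P0=M P1=I  mem[L0]=36
15. P1: store L5 := 72  bus=[BusRdX,Flush]  L5: P0=I P1=M  mem[L5]=45
16. P1: store L3 := 9  bus=[BusRdX]  L3: P0=I P1=M  mem[L3]=80
17. P0: store L2 := 36  bus=[BusUpgr]  L2: P0=M P1=I  mem[L2]=30
18. P1: load  L2  bus=[BusRd,Flush]  L2: P0=S P1=S  mem[L2]=36
19. P0: store L3 := 81  bus=[BusRdX,Flush]  L3: P0=M P1=I  mem[L3]=9
20. P1: store L5 := 72  bus=[-]  L5: P0=I P1=M  mem[L5]=45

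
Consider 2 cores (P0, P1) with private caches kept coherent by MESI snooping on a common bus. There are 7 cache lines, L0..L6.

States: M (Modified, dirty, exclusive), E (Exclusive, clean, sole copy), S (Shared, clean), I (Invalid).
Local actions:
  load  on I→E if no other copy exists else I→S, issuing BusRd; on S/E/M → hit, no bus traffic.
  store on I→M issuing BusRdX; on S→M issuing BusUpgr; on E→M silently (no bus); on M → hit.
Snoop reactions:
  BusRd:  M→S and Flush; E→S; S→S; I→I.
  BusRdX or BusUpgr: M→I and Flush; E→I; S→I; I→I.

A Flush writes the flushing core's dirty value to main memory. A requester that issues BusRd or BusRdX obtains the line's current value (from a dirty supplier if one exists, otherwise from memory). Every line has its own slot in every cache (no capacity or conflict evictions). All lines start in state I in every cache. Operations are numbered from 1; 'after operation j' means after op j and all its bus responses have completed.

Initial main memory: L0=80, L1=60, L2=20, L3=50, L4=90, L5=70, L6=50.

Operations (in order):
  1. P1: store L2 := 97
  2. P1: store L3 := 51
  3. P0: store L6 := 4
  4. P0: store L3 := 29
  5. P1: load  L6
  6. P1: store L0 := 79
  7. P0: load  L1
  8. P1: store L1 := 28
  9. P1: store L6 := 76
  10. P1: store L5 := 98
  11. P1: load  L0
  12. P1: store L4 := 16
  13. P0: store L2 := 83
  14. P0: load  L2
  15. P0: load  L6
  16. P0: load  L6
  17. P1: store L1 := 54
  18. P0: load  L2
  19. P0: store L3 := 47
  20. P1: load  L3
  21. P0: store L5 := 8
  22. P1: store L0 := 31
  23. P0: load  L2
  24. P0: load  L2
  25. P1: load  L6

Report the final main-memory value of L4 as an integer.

1. P1: store L2 := 97  bus=[BusRdX]  L2: P0=I P1=M  mem[L2]=20
2. P1: store L3 := 51  bus=[BusRdX]  L3: P0=I P1=M  mem[L3]=50
3. P0: store L6 := 4  bus=[BusRdX]  L6: P0=M P1=I  mem[L6]=50
4. P0: store L3 := 29  bus=[BusRdX,Flush]  L3: P0=M P1=I  mem[L3]=51
5. P1: load  L6  bus=[BusRd,Flush]  L6: P0=S P1=S  mem[L6]=4
6. P1: store L0 := 79  bus=[BusRdX]  L0: P0=I P1=M  mem[L0]=80
7. P0: load  L1  bus=[BusRd]  L1: P0=E P1=I  mem[L1]=60
8. P1: store L1 := 28  bus=[BusRdX]  L1: P0=I P1=M  mem[L1]=60
9. P1: store L6 := 76  bus=[BusUpgr]  L6: P0=I P1=M  mem[L6]=4
10. P1: store L5 := 98  bus=[BusRdX]  L5: P0=I P1=M  mem[L5]=70
11. P1: load  L0  bus=[-]  L0: P0=I P1=M  mem[L0]=80
12. P1: store L4 := 16  bus=[BusRdX]  L4: P0=I P1=M  mem[L4]=90
13. P0: store L2 := 83  bus=[BusRdX,Flush]  L2: P0=M P1=I  mem[L2]=97
14. P0: load  L2  bus=[-]  L2: P0=M P1=I  mem[L2]=97
15. P0: load  L6  bus=[BusRd,Flush]  L6: P0=S P1=S  mem[L6]=76
16. P0: load  L6  bus=[-]  L6: P0=S P1=S  mem[L6]=76
17. P1: store L1 := 54  bus=[-]  L1: P0=I P1=M  mem[L1]=60
18. P0: load  L2  bus=[-]  L2: P0=M P1=I  mem[L2]=97
19. P0: store L3 := 47  bus=[-]  L3: P0=M P1=I  mem[L3]=51
20. P1: load  L3  bus=[BusRd,Flush]  L3: P0=S P1=S  mem[L3]=47
21. P0: store L5 := 8  bus=[BusRdX,Flush]  L5: P0=M P1=I  mem[L5]=98
22. P1: store L0 := 31  bus=[-]  L0: P0=I P1=M  mem[L0]=80
23. P0: load  L2  bus=[-]  L2: P0=M P1=I  mem[L2]=97
24. P0: load  L2  bus=[-]  L2: P0=M P1=I  mem[L2]=97
25. P1: load  L6  bus=[-]  L6: P0=S P1=S  mem[L6]=76

memory[L4] = 90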